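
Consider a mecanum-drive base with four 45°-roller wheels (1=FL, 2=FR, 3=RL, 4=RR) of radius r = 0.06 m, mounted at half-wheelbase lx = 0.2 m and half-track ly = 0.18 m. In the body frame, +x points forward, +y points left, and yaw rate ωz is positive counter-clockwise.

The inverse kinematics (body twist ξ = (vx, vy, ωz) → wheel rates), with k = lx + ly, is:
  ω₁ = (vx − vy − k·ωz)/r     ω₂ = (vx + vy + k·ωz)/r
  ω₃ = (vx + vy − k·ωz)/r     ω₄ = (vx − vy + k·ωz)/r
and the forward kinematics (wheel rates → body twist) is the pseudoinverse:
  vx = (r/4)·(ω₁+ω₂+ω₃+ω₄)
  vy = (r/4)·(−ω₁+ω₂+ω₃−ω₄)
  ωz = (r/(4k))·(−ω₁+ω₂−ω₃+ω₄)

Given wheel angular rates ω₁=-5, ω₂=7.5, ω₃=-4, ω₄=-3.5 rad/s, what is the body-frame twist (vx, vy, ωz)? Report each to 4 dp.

k = lx + ly = 0.2 + 0.18 = 0.3800
ω₁+ω₂+ω₃+ω₄ = -5.0000  →  vx = (0.06/4)·-5.0000 = -0.0750
−ω₁+ω₂+ω₃−ω₄ = 12.0000  →  vy = (0.06/4)·12.0000 = 0.1800
−ω₁+ω₂−ω₃+ω₄ = 13.0000  →  ωz = (0.06/1.5200)·13.0000 = 0.5132

(-0.0750, 0.1800, 0.5132)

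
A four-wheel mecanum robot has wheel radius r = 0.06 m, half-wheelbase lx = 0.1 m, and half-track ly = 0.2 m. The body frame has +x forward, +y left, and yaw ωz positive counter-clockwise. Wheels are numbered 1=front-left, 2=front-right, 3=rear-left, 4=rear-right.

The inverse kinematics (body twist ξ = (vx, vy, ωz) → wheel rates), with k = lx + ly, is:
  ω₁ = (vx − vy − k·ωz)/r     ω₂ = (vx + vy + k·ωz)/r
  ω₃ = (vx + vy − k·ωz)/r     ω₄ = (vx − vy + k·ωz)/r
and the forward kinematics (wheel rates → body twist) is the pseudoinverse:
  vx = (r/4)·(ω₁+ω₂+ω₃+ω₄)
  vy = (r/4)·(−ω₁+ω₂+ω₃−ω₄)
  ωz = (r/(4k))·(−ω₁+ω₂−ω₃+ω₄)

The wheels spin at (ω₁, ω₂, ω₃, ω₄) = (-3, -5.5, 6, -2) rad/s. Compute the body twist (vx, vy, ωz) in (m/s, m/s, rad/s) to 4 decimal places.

k = lx + ly = 0.1 + 0.2 = 0.3000
ω₁+ω₂+ω₃+ω₄ = -4.5000  →  vx = (0.06/4)·-4.5000 = -0.0675
−ω₁+ω₂+ω₃−ω₄ = 5.5000  →  vy = (0.06/4)·5.5000 = 0.0825
−ω₁+ω₂−ω₃+ω₄ = -10.5000  →  ωz = (0.06/1.2000)·-10.5000 = -0.5250

(-0.0675, 0.0825, -0.5250)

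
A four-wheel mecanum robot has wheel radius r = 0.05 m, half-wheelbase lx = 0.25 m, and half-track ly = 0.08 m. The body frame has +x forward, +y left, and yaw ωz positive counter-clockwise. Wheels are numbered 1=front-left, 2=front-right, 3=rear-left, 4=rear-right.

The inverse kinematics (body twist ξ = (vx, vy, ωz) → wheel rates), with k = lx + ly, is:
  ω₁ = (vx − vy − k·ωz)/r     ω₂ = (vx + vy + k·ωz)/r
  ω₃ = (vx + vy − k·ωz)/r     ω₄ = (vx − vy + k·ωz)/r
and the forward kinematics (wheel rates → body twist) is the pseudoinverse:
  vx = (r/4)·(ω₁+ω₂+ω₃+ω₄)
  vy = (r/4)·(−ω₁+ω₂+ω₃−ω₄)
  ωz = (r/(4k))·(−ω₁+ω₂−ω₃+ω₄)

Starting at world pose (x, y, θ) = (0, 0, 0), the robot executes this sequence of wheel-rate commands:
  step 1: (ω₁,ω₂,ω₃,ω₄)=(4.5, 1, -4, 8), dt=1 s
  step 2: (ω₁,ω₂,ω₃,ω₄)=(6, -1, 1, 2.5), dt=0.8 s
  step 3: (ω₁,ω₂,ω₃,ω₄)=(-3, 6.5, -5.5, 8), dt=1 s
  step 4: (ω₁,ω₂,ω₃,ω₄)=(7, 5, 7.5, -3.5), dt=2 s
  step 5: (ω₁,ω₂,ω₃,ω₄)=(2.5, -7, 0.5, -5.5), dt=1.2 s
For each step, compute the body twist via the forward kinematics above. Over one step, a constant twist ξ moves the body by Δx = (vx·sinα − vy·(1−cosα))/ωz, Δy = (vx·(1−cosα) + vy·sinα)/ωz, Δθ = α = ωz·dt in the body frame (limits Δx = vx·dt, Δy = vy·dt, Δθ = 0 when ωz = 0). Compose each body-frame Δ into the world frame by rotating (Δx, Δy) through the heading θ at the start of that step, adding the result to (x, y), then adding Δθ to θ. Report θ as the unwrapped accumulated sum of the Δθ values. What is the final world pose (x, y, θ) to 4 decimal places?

(0.4095, 0.1415, -0.6629)

step 1: ξ=(vx,vy,ωz)=(0.1188, -0.1938, 0.3220), dt=1.0 → body Δ=(0.1476, -0.1715, 0.3220) → world pose (0.1476, -0.1715, 0.3220)
step 2: ξ=(vx,vy,ωz)=(0.1063, -0.1063, -0.2083), dt=0.8 → body Δ=(0.0775, -0.0917, -0.1667) → world pose (0.2502, -0.2339, 0.1553)
step 3: ξ=(vx,vy,ωz)=(0.0750, -0.0500, 0.8712), dt=1.0 → body Δ=(0.0863, -0.0133, 0.8712) → world pose (0.3375, -0.2336, 1.0265)
step 4: ξ=(vx,vy,ωz)=(0.2000, 0.1125, -0.4924), dt=2.0 → body Δ=(0.4405, 0.0088, -0.9848) → world pose (0.5581, 0.1478, 0.0417)
step 5: ξ=(vx,vy,ωz)=(-0.1188, -0.0438, -0.5871), dt=1.2 → body Δ=(-0.1487, -0.0001, -0.7045) → world pose (0.4095, 0.1415, -0.6629)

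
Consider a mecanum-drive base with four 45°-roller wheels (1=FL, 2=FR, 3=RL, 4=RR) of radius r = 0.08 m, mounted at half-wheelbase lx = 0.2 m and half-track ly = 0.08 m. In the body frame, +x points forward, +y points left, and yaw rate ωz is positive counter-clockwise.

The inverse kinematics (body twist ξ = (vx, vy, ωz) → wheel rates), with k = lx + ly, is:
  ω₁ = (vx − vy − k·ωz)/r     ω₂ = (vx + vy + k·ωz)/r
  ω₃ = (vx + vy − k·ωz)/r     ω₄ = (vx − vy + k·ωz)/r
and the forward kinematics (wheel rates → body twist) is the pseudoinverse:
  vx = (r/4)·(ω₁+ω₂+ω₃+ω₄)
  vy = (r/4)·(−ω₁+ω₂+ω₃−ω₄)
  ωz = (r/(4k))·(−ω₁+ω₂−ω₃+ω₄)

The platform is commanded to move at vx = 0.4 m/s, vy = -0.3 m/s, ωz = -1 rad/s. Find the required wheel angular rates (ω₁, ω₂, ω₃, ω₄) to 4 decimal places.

k = lx + ly = 0.2 + 0.08 = 0.2800;  k·ωz = 0.2800·-1 = -0.2800
ω₁ (FL) = (vx − vy − k·ωz)/r = 0.9800/0.08 = 12.2500
ω₂ (FR) = (vx + vy + k·ωz)/r = -0.1800/0.08 = -2.2500
ω₃ (RL) = (vx + vy − k·ωz)/r = 0.3800/0.08 = 4.7500
ω₄ (RR) = (vx − vy + k·ωz)/r = 0.4200/0.08 = 5.2500

(12.2500, -2.2500, 4.7500, 5.2500)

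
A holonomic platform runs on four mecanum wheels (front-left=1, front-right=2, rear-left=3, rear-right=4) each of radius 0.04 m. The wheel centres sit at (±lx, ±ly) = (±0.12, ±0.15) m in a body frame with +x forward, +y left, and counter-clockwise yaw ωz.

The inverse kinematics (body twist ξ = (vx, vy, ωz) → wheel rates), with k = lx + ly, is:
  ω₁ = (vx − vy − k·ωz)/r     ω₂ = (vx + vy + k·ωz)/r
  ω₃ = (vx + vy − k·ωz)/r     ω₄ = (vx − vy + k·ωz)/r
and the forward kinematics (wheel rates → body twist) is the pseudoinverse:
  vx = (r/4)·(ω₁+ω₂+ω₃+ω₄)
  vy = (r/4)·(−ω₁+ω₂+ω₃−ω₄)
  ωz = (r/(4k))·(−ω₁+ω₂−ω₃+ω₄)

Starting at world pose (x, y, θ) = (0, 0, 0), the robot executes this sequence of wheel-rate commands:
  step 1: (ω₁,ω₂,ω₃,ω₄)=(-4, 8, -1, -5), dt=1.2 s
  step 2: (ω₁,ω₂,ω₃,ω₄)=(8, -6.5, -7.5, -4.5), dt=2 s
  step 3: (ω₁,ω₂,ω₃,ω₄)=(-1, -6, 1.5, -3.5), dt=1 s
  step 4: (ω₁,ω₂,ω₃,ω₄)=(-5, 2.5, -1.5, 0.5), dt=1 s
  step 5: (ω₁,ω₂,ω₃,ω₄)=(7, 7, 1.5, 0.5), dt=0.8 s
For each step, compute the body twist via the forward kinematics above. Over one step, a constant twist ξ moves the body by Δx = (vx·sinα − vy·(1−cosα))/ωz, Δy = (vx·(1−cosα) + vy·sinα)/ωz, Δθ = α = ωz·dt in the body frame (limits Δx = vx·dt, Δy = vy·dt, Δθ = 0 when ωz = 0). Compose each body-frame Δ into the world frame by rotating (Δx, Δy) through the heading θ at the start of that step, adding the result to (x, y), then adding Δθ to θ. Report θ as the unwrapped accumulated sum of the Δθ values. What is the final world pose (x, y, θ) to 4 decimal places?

(-0.2313, -0.0776, -0.5444)

step 1: ξ=(vx,vy,ωz)=(-0.0200, 0.1600, 0.2963), dt=1.2 → body Δ=(-0.0573, 0.1838, 0.3556) → world pose (-0.0573, 0.1838, 0.3556)
step 2: ξ=(vx,vy,ωz)=(-0.1050, -0.1750, -0.4259), dt=2.0 → body Δ=(-0.3258, -0.2250, -0.8519) → world pose (-0.2843, -0.1406, -0.4963)
step 3: ξ=(vx,vy,ωz)=(-0.0900, 0.0000, -0.3704), dt=1.0 → body Δ=(-0.0880, 0.0165, -0.3704) → world pose (-0.3538, -0.0842, -0.8667)
step 4: ξ=(vx,vy,ωz)=(-0.0350, 0.0550, 0.3519), dt=1.0 → body Δ=(-0.0439, 0.0478, 0.3519) → world pose (-0.3458, -0.0199, -0.5148)
step 5: ξ=(vx,vy,ωz)=(0.1600, 0.0100, -0.0370), dt=0.8 → body Δ=(0.1281, 0.0061, -0.0296) → world pose (-0.2313, -0.0776, -0.5444)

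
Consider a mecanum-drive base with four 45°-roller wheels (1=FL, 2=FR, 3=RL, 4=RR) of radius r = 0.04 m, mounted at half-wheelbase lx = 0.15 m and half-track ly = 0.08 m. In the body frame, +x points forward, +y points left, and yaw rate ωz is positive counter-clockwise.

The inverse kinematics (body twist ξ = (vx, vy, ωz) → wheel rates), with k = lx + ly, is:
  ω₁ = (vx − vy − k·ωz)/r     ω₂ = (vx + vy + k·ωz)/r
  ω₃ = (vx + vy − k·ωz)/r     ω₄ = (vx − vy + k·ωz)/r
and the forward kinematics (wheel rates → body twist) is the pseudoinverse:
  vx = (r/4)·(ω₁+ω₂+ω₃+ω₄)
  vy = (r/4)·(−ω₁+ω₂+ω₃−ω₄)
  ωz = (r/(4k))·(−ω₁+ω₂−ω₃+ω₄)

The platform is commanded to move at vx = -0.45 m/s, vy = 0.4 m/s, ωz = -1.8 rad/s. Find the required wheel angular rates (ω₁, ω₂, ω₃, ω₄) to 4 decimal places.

(-10.9000, -11.6000, 9.1000, -31.6000)

k = lx + ly = 0.15 + 0.08 = 0.2300;  k·ωz = 0.2300·-1.8 = -0.4140
ω₁ (FL) = (vx − vy − k·ωz)/r = -0.4360/0.04 = -10.9000
ω₂ (FR) = (vx + vy + k·ωz)/r = -0.4640/0.04 = -11.6000
ω₃ (RL) = (vx + vy − k·ωz)/r = 0.3640/0.04 = 9.1000
ω₄ (RR) = (vx − vy + k·ωz)/r = -1.2640/0.04 = -31.6000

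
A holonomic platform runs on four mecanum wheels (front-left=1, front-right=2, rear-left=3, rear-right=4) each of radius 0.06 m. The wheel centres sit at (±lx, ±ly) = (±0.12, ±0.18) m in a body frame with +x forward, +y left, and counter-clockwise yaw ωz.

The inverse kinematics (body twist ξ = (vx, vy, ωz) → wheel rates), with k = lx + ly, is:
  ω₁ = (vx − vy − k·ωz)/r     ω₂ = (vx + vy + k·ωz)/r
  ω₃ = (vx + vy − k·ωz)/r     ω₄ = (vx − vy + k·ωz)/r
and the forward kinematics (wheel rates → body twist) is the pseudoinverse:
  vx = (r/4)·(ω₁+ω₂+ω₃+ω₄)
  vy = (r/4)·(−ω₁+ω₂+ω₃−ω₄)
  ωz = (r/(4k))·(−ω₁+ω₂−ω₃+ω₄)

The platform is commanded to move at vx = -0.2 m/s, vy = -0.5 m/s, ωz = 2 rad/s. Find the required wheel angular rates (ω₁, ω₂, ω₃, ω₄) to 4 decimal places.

(-5.0000, -1.6667, -21.6667, 15.0000)

k = lx + ly = 0.12 + 0.18 = 0.3000;  k·ωz = 0.3000·2 = 0.6000
ω₁ (FL) = (vx − vy − k·ωz)/r = -0.3000/0.06 = -5.0000
ω₂ (FR) = (vx + vy + k·ωz)/r = -0.1000/0.06 = -1.6667
ω₃ (RL) = (vx + vy − k·ωz)/r = -1.3000/0.06 = -21.6667
ω₄ (RR) = (vx − vy + k·ωz)/r = 0.9000/0.06 = 15.0000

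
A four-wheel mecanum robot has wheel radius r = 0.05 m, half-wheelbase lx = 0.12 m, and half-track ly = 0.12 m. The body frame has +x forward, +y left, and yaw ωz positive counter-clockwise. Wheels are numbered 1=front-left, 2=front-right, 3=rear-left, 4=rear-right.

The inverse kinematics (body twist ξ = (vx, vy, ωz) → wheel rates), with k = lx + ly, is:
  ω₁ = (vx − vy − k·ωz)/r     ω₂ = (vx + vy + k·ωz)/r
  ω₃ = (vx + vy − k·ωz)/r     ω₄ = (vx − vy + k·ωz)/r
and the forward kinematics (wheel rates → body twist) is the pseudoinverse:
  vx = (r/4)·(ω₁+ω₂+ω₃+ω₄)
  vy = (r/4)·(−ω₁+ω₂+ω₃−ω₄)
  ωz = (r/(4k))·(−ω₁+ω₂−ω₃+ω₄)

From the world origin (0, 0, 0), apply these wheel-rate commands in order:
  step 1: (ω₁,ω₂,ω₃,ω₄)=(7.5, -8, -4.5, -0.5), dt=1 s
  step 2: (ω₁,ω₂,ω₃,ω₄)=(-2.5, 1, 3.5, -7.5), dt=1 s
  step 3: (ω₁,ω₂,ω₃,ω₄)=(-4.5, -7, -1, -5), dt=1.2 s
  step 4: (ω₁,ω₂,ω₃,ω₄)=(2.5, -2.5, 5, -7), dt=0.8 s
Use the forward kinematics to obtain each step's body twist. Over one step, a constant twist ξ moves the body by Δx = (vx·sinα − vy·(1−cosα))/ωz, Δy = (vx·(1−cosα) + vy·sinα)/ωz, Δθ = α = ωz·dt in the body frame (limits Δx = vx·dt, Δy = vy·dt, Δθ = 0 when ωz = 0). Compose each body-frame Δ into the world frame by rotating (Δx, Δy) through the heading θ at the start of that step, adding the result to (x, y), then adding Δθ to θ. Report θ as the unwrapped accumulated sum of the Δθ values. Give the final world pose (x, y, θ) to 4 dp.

step 1: ξ=(vx,vy,ωz)=(-0.0688, -0.2437, -0.5990), dt=1.0 → body Δ=(-0.1356, -0.2095, -0.5990) → world pose (-0.1356, -0.2095, -0.5990)
step 2: ξ=(vx,vy,ωz)=(-0.0687, 0.1812, -0.3906), dt=1.0 → body Δ=(-0.0321, 0.1899, -0.3906) → world pose (-0.0550, -0.0345, -0.9896)
step 3: ξ=(vx,vy,ωz)=(-0.2188, 0.0187, -0.3385), dt=1.2 → body Δ=(-0.2508, 0.0745, -0.4063) → world pose (-0.1304, 0.2160, -1.3958)
step 4: ξ=(vx,vy,ωz)=(-0.0250, 0.0875, -0.8854), dt=0.8 → body Δ=(0.0054, 0.0711, -0.7083) → world pose (-0.0595, 0.2231, -2.1042)

(-0.0595, 0.2231, -2.1042)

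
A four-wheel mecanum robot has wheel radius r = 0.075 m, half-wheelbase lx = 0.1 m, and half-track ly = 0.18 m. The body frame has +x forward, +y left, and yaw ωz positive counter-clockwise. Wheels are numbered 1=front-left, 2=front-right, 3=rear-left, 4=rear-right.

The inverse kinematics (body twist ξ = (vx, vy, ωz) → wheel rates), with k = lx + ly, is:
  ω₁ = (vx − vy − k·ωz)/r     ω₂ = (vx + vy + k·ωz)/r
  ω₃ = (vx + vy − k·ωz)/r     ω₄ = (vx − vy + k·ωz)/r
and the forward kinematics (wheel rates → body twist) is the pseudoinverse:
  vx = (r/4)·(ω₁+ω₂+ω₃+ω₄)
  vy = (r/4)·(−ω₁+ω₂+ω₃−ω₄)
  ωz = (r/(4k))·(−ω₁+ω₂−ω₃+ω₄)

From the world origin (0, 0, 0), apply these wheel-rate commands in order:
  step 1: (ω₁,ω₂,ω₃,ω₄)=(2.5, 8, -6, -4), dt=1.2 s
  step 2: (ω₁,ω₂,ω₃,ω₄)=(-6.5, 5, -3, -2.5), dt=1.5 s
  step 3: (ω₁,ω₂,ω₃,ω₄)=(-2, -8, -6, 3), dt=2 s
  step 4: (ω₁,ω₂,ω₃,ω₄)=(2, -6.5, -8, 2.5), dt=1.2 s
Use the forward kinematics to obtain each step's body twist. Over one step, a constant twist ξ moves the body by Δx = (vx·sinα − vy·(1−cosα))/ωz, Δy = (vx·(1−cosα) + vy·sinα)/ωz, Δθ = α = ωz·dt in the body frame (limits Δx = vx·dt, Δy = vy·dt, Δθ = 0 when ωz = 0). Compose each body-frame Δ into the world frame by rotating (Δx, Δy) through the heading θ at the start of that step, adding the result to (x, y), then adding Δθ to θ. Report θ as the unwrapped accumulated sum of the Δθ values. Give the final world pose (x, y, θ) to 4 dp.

(0.8303, -0.0807, 2.3705)

step 1: ξ=(vx,vy,ωz)=(0.0094, 0.0656, 0.5022), dt=1.2 → body Δ=(-0.0124, 0.0774, 0.6027) → world pose (-0.0124, 0.0774, 0.6027)
step 2: ξ=(vx,vy,ωz)=(-0.1312, 0.2062, 0.8036), dt=1.5 → body Δ=(-0.3175, 0.1348, 1.2054) → world pose (-0.3504, 0.0084, 1.8080)
step 3: ξ=(vx,vy,ωz)=(-0.2437, -0.2812, 0.2009), dt=2.0 → body Δ=(-0.3630, -0.6441, 0.4018) → world pose (0.3610, -0.1931, 2.2098)
step 4: ξ=(vx,vy,ωz)=(-0.1875, -0.3563, 0.1339), dt=1.2 → body Δ=(-0.1898, -0.4437, 0.1607) → world pose (0.8303, -0.0807, 2.3705)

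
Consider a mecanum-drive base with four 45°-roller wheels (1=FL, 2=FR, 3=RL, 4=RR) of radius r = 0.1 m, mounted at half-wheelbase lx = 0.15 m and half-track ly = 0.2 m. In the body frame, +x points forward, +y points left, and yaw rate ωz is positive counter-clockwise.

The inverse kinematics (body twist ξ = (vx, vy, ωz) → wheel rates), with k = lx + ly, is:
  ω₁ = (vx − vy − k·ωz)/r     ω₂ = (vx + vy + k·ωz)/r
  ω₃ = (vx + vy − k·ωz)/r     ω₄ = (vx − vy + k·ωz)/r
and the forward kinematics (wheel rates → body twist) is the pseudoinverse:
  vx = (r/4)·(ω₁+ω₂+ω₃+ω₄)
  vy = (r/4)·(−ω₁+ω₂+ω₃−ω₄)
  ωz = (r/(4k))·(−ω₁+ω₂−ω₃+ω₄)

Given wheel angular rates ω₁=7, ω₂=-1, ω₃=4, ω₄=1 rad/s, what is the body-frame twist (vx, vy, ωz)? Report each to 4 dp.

k = lx + ly = 0.15 + 0.2 = 0.3500
ω₁+ω₂+ω₃+ω₄ = 11.0000  →  vx = (0.1/4)·11.0000 = 0.2750
−ω₁+ω₂+ω₃−ω₄ = -5.0000  →  vy = (0.1/4)·-5.0000 = -0.1250
−ω₁+ω₂−ω₃+ω₄ = -11.0000  →  ωz = (0.1/1.4000)·-11.0000 = -0.7857

(0.2750, -0.1250, -0.7857)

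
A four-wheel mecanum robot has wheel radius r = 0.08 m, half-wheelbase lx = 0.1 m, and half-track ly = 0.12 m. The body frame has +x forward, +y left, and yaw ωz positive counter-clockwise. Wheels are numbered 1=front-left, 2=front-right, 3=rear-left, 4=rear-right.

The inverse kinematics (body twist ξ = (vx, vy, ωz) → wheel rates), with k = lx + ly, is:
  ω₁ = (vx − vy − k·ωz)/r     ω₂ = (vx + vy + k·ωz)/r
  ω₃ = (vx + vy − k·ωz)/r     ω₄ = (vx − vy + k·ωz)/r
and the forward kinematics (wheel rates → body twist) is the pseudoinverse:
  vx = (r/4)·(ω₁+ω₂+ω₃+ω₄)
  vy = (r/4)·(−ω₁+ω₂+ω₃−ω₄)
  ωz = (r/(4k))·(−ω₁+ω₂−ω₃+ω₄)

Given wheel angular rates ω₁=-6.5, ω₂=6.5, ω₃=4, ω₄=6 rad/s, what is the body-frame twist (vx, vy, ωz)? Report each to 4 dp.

(0.2000, 0.2200, 1.3636)

k = lx + ly = 0.1 + 0.12 = 0.2200
ω₁+ω₂+ω₃+ω₄ = 10.0000  →  vx = (0.08/4)·10.0000 = 0.2000
−ω₁+ω₂+ω₃−ω₄ = 11.0000  →  vy = (0.08/4)·11.0000 = 0.2200
−ω₁+ω₂−ω₃+ω₄ = 15.0000  →  ωz = (0.08/0.8800)·15.0000 = 1.3636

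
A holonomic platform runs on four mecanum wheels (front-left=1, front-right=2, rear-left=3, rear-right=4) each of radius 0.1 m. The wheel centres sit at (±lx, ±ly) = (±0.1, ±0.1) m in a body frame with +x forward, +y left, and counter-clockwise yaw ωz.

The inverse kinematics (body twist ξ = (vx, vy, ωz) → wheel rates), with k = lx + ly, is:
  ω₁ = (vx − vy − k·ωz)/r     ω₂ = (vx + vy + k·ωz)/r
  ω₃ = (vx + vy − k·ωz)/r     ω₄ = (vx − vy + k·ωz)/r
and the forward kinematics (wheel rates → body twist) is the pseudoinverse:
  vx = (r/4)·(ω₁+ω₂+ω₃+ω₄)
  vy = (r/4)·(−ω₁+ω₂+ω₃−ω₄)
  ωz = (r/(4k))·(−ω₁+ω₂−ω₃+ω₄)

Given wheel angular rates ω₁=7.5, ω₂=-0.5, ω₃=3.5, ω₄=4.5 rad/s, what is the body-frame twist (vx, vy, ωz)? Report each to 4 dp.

(0.3750, -0.2250, -0.8750)

k = lx + ly = 0.1 + 0.1 = 0.2000
ω₁+ω₂+ω₃+ω₄ = 15.0000  →  vx = (0.1/4)·15.0000 = 0.3750
−ω₁+ω₂+ω₃−ω₄ = -9.0000  →  vy = (0.1/4)·-9.0000 = -0.2250
−ω₁+ω₂−ω₃+ω₄ = -7.0000  →  ωz = (0.1/0.8000)·-7.0000 = -0.8750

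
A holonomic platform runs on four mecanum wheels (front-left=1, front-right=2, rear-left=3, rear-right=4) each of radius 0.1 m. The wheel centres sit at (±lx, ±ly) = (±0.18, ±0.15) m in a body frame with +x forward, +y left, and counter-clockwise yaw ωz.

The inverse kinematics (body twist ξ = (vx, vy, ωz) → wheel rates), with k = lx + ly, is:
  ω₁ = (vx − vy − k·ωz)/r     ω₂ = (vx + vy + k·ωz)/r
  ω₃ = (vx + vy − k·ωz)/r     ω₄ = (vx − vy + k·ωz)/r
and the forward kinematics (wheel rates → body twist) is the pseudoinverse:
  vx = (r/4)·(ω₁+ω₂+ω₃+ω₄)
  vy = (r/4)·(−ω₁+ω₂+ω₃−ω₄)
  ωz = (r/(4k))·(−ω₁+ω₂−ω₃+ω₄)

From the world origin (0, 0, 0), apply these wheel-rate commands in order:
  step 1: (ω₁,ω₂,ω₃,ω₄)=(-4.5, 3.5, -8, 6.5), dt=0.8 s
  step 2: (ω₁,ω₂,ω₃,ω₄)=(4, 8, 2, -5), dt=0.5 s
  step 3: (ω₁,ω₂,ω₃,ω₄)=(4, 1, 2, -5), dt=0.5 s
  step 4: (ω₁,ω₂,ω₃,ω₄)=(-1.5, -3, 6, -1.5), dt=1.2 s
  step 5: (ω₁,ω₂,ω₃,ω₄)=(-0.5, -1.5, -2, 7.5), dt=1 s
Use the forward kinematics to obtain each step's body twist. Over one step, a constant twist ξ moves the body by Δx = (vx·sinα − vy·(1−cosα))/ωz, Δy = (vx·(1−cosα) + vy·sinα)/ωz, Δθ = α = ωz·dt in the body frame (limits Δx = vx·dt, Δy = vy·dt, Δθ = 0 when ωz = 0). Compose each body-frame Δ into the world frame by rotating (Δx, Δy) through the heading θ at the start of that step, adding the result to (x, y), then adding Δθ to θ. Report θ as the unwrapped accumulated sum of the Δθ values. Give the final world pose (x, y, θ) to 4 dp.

(0.0018, 0.0160, 0.6970)

step 1: ξ=(vx,vy,ωz)=(-0.0625, -0.1625, 1.7045), dt=0.8 → body Δ=(0.0398, -0.1224, 1.3636) → world pose (0.0398, -0.1224, 1.3636)
step 2: ξ=(vx,vy,ωz)=(0.2250, 0.2750, -0.2273), dt=0.5 → body Δ=(0.1201, 0.1308, -0.1136) → world pose (-0.0635, 0.0220, 1.2500)
step 3: ξ=(vx,vy,ωz)=(0.0500, 0.1000, -0.7576), dt=0.5 → body Δ=(0.0338, 0.0441, -0.3788) → world pose (-0.0947, 0.0679, 0.8712)
step 4: ξ=(vx,vy,ωz)=(0.0000, 0.1500, -0.6818), dt=1.2 → body Δ=(0.0696, 0.1606, -0.8182) → world pose (-0.1728, 0.2246, 0.0530)
step 5: ξ=(vx,vy,ωz)=(0.0875, -0.2625, 0.6439), dt=1.0 → body Δ=(0.1632, -0.2175, 0.6439) → world pose (0.0018, 0.0160, 0.6970)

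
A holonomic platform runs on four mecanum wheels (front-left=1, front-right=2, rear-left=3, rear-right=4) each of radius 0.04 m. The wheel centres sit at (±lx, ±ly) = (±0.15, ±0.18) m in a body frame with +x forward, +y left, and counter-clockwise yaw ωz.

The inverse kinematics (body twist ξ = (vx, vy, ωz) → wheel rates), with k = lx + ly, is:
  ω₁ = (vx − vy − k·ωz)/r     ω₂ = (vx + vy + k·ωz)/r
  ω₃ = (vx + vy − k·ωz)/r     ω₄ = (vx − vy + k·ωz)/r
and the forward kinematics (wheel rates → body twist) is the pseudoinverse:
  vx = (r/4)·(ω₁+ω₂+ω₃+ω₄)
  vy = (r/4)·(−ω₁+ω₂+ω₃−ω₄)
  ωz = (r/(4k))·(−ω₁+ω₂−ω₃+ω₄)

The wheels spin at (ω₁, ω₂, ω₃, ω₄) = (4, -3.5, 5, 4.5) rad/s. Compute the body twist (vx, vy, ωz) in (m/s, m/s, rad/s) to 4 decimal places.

(0.1000, -0.0700, -0.2424)

k = lx + ly = 0.15 + 0.18 = 0.3300
ω₁+ω₂+ω₃+ω₄ = 10.0000  →  vx = (0.04/4)·10.0000 = 0.1000
−ω₁+ω₂+ω₃−ω₄ = -7.0000  →  vy = (0.04/4)·-7.0000 = -0.0700
−ω₁+ω₂−ω₃+ω₄ = -8.0000  →  ωz = (0.04/1.3200)·-8.0000 = -0.2424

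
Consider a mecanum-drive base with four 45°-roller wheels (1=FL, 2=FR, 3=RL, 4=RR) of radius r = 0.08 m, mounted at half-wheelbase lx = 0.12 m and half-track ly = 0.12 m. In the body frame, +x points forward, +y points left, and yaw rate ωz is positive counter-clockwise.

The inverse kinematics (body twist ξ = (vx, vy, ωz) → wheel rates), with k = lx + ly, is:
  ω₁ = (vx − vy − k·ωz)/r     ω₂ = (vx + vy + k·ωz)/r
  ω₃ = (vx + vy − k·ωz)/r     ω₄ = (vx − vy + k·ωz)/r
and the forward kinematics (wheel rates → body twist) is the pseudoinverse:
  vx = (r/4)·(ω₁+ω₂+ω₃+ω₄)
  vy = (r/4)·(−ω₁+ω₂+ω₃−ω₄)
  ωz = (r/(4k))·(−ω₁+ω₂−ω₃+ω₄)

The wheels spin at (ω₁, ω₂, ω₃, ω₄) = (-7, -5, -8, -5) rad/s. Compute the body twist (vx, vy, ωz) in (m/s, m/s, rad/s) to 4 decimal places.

k = lx + ly = 0.12 + 0.12 = 0.2400
ω₁+ω₂+ω₃+ω₄ = -25.0000  →  vx = (0.08/4)·-25.0000 = -0.5000
−ω₁+ω₂+ω₃−ω₄ = -1.0000  →  vy = (0.08/4)·-1.0000 = -0.0200
−ω₁+ω₂−ω₃+ω₄ = 5.0000  →  ωz = (0.08/0.9600)·5.0000 = 0.4167

(-0.5000, -0.0200, 0.4167)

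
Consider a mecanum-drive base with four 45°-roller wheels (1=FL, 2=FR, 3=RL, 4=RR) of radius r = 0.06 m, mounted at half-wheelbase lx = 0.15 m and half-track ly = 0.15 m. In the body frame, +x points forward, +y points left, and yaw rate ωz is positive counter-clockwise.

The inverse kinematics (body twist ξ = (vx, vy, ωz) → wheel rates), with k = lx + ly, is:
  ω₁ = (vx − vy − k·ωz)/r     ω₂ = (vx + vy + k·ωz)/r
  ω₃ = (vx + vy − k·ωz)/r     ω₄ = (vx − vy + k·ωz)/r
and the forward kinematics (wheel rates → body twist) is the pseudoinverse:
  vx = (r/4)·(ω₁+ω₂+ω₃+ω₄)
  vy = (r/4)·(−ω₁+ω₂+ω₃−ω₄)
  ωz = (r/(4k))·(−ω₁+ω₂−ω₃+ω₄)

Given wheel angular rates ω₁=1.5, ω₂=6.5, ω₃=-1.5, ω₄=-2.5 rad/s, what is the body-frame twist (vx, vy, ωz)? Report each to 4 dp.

(0.0600, 0.0900, 0.2000)

k = lx + ly = 0.15 + 0.15 = 0.3000
ω₁+ω₂+ω₃+ω₄ = 4.0000  →  vx = (0.06/4)·4.0000 = 0.0600
−ω₁+ω₂+ω₃−ω₄ = 6.0000  →  vy = (0.06/4)·6.0000 = 0.0900
−ω₁+ω₂−ω₃+ω₄ = 4.0000  →  ωz = (0.06/1.2000)·4.0000 = 0.2000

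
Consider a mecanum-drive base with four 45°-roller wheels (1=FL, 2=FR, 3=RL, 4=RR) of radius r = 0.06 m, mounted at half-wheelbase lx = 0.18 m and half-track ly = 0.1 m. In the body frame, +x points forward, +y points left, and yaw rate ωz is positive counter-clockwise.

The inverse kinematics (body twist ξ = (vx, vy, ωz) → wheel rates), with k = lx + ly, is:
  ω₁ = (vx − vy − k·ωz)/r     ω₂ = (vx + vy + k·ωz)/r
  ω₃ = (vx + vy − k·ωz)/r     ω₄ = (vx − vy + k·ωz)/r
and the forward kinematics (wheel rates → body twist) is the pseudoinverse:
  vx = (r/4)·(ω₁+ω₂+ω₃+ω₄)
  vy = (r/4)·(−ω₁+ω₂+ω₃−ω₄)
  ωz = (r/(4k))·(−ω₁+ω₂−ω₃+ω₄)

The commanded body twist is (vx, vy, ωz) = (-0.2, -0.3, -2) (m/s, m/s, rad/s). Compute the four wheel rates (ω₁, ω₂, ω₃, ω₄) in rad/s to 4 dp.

(11.0000, -17.6667, 1.0000, -7.6667)

k = lx + ly = 0.18 + 0.1 = 0.2800;  k·ωz = 0.2800·-2 = -0.5600
ω₁ (FL) = (vx − vy − k·ωz)/r = 0.6600/0.06 = 11.0000
ω₂ (FR) = (vx + vy + k·ωz)/r = -1.0600/0.06 = -17.6667
ω₃ (RL) = (vx + vy − k·ωz)/r = 0.0600/0.06 = 1.0000
ω₄ (RR) = (vx − vy + k·ωz)/r = -0.4600/0.06 = -7.6667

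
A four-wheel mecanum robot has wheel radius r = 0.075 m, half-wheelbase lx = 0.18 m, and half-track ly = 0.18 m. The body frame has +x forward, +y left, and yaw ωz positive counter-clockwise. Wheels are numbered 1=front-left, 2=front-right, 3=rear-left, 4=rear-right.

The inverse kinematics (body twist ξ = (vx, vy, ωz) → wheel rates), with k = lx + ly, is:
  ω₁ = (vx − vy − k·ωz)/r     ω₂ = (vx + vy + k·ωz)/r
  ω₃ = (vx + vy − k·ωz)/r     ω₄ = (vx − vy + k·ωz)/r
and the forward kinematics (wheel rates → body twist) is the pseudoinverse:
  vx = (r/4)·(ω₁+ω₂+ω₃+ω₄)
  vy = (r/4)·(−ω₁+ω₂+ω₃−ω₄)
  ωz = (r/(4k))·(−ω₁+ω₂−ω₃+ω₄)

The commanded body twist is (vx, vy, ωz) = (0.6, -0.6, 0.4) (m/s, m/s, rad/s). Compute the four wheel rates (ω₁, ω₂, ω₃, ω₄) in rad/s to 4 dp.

(14.0800, 1.9200, -1.9200, 17.9200)

k = lx + ly = 0.18 + 0.18 = 0.3600;  k·ωz = 0.3600·0.4 = 0.1440
ω₁ (FL) = (vx − vy − k·ωz)/r = 1.0560/0.075 = 14.0800
ω₂ (FR) = (vx + vy + k·ωz)/r = 0.1440/0.075 = 1.9200
ω₃ (RL) = (vx + vy − k·ωz)/r = -0.1440/0.075 = -1.9200
ω₄ (RR) = (vx − vy + k·ωz)/r = 1.3440/0.075 = 17.9200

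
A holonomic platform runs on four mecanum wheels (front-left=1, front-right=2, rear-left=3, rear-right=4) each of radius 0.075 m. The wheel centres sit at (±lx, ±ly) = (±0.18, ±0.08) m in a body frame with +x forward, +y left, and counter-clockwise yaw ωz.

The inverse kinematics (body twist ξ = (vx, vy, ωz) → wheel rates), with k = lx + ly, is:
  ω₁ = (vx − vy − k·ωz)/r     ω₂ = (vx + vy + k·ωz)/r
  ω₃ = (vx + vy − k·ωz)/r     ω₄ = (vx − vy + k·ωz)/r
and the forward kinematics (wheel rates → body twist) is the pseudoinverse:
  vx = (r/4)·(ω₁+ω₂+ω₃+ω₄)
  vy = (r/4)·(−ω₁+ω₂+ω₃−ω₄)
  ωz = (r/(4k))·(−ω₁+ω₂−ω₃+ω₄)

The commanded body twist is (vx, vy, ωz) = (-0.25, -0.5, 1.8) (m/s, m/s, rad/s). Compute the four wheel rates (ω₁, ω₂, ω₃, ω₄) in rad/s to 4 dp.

k = lx + ly = 0.18 + 0.08 = 0.2600;  k·ωz = 0.2600·1.8 = 0.4680
ω₁ (FL) = (vx − vy − k·ωz)/r = -0.2180/0.075 = -2.9067
ω₂ (FR) = (vx + vy + k·ωz)/r = -0.2820/0.075 = -3.7600
ω₃ (RL) = (vx + vy − k·ωz)/r = -1.2180/0.075 = -16.2400
ω₄ (RR) = (vx − vy + k·ωz)/r = 0.7180/0.075 = 9.5733

(-2.9067, -3.7600, -16.2400, 9.5733)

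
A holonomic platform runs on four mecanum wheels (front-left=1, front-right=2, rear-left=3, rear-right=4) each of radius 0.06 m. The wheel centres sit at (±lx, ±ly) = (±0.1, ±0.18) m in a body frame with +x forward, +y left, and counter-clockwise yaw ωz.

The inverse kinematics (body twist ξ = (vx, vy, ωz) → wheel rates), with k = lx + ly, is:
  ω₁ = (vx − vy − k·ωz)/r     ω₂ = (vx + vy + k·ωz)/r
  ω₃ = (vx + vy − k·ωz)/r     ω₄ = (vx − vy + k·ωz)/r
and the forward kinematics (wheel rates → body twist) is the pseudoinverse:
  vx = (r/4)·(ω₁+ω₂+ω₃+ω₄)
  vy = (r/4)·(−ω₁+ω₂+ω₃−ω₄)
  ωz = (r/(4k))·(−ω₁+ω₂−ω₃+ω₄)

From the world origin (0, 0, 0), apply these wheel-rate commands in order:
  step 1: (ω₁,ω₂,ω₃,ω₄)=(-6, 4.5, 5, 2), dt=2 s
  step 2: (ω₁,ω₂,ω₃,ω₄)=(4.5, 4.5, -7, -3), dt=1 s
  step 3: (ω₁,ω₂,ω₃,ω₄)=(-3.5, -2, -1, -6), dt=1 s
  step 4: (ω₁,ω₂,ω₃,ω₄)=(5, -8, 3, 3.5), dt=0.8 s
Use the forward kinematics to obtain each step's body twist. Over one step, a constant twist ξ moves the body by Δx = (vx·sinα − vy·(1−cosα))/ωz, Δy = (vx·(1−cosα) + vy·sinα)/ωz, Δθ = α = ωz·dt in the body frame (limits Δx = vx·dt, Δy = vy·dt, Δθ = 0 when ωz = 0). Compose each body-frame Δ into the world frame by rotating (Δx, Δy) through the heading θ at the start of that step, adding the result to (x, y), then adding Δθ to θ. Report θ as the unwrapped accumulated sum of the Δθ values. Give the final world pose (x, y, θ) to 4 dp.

step 1: ξ=(vx,vy,ωz)=(0.0825, 0.2025, 0.4018), dt=2.0 → body Δ=(-0.0063, 0.4256, 0.8036) → world pose (-0.0063, 0.4256, 0.8036)
step 2: ξ=(vx,vy,ωz)=(-0.0150, -0.0600, 0.2143), dt=1.0 → body Δ=(-0.0085, -0.0611, 0.2143) → world pose (0.0318, 0.3771, 1.0179)
step 3: ξ=(vx,vy,ωz)=(-0.1875, 0.0975, -0.1875), dt=1.0 → body Δ=(-0.1773, 0.1145, -0.1875) → world pose (-0.1587, 0.2863, 0.8304)
step 4: ξ=(vx,vy,ωz)=(0.0525, -0.2025, -0.6696), dt=0.8 → body Δ=(-0.0023, -0.1653, -0.5357) → world pose (-0.0383, 0.1730, 0.2946)

(-0.0383, 0.1730, 0.2946)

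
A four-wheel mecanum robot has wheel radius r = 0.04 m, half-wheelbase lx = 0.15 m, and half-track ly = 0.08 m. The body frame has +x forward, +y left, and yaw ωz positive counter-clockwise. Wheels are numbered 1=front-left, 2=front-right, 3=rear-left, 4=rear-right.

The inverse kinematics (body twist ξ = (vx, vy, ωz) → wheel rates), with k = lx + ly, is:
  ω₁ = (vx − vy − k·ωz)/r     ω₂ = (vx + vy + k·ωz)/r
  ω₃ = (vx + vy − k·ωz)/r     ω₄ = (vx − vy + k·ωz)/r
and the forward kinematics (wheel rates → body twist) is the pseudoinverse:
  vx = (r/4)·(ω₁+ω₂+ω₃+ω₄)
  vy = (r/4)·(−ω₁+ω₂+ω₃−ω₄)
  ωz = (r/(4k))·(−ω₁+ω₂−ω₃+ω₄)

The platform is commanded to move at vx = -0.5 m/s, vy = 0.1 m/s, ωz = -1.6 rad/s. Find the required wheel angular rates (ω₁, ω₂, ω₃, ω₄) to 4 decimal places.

(-5.8000, -19.2000, -0.8000, -24.2000)

k = lx + ly = 0.15 + 0.08 = 0.2300;  k·ωz = 0.2300·-1.6 = -0.3680
ω₁ (FL) = (vx − vy − k·ωz)/r = -0.2320/0.04 = -5.8000
ω₂ (FR) = (vx + vy + k·ωz)/r = -0.7680/0.04 = -19.2000
ω₃ (RL) = (vx + vy − k·ωz)/r = -0.0320/0.04 = -0.8000
ω₄ (RR) = (vx − vy + k·ωz)/r = -0.9680/0.04 = -24.2000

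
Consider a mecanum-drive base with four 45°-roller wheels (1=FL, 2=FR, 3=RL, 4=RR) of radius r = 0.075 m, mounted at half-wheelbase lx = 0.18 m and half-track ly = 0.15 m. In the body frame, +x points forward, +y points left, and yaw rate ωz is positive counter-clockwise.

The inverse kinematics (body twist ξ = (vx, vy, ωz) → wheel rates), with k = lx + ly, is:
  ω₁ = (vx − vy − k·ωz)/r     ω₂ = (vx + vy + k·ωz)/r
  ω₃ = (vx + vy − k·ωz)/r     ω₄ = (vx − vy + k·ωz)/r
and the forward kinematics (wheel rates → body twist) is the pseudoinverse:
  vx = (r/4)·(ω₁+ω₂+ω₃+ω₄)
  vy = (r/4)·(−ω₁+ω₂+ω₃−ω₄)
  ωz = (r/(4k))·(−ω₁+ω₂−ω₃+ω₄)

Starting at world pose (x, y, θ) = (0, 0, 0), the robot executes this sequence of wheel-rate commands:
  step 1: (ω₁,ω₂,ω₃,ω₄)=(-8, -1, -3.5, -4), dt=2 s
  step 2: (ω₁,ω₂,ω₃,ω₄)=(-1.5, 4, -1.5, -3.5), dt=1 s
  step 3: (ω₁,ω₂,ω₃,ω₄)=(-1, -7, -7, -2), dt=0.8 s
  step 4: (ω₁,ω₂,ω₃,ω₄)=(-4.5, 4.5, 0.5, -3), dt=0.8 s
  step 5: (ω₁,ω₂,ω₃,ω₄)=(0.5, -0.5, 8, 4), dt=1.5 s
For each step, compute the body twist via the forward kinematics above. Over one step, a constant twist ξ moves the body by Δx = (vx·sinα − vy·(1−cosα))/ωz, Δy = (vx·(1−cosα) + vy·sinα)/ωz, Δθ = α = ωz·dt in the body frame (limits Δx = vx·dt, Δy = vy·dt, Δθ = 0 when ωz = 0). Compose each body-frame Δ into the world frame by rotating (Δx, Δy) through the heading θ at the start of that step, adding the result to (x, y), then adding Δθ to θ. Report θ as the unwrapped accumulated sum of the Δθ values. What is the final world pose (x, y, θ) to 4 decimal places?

step 1: ξ=(vx,vy,ωz)=(-0.3094, 0.1406, 0.3693), dt=2.0 → body Δ=(-0.6632, 0.0381, 0.7386) → world pose (-0.6632, 0.0381, 0.7386)
step 2: ξ=(vx,vy,ωz)=(-0.0469, 0.1406, 0.1989), dt=1.0 → body Δ=(-0.0605, 0.1351, 0.1989) → world pose (-0.7989, 0.0972, 0.9375)
step 3: ξ=(vx,vy,ωz)=(-0.3188, -0.2063, -0.0568), dt=0.8 → body Δ=(-0.2587, -0.1591, -0.0455) → world pose (-0.8237, -0.2055, 0.8920)
step 4: ξ=(vx,vy,ωz)=(-0.0469, 0.2344, 0.3125), dt=0.8 → body Δ=(-0.0604, 0.1809, 0.2500) → world pose (-1.0024, -0.1390, 1.1420)
step 5: ξ=(vx,vy,ωz)=(0.2250, 0.0562, -0.2841), dt=1.5 → body Δ=(0.3451, 0.0110, -0.4261) → world pose (-0.8690, 0.1794, 0.7159)

(-0.8690, 0.1794, 0.7159)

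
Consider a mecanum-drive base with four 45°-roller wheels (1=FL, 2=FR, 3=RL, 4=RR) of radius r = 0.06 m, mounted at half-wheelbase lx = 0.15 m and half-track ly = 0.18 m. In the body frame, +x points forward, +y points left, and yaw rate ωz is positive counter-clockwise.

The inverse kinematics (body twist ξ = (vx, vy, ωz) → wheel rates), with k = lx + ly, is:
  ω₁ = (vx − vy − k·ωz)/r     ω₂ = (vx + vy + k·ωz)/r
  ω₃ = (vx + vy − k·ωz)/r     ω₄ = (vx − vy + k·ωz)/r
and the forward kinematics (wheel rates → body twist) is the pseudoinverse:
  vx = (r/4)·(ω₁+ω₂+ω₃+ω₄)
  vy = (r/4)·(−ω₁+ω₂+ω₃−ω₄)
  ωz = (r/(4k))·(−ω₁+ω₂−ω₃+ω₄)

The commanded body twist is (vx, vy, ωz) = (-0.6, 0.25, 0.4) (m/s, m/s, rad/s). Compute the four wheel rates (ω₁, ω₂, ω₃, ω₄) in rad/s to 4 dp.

k = lx + ly = 0.15 + 0.18 = 0.3300;  k·ωz = 0.3300·0.4 = 0.1320
ω₁ (FL) = (vx − vy − k·ωz)/r = -0.9820/0.06 = -16.3667
ω₂ (FR) = (vx + vy + k·ωz)/r = -0.2180/0.06 = -3.6333
ω₃ (RL) = (vx + vy − k·ωz)/r = -0.4820/0.06 = -8.0333
ω₄ (RR) = (vx − vy + k·ωz)/r = -0.7180/0.06 = -11.9667

(-16.3667, -3.6333, -8.0333, -11.9667)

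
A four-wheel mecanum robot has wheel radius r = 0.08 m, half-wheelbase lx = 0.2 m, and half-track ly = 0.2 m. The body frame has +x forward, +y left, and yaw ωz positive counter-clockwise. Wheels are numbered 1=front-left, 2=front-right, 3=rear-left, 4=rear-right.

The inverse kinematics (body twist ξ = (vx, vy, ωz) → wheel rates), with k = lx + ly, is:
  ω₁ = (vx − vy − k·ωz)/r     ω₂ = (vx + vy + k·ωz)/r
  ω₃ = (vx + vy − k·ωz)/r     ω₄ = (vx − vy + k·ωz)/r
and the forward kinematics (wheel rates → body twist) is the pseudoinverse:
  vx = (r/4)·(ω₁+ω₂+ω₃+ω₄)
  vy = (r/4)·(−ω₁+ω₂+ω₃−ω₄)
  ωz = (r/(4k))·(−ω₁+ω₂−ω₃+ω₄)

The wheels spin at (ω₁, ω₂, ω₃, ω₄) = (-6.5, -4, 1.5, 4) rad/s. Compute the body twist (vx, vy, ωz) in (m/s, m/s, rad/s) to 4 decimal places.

(-0.1000, 0.0000, 0.2500)

k = lx + ly = 0.2 + 0.2 = 0.4000
ω₁+ω₂+ω₃+ω₄ = -5.0000  →  vx = (0.08/4)·-5.0000 = -0.1000
−ω₁+ω₂+ω₃−ω₄ = 0.0000  →  vy = (0.08/4)·0.0000 = 0.0000
−ω₁+ω₂−ω₃+ω₄ = 5.0000  →  ωz = (0.08/1.6000)·5.0000 = 0.2500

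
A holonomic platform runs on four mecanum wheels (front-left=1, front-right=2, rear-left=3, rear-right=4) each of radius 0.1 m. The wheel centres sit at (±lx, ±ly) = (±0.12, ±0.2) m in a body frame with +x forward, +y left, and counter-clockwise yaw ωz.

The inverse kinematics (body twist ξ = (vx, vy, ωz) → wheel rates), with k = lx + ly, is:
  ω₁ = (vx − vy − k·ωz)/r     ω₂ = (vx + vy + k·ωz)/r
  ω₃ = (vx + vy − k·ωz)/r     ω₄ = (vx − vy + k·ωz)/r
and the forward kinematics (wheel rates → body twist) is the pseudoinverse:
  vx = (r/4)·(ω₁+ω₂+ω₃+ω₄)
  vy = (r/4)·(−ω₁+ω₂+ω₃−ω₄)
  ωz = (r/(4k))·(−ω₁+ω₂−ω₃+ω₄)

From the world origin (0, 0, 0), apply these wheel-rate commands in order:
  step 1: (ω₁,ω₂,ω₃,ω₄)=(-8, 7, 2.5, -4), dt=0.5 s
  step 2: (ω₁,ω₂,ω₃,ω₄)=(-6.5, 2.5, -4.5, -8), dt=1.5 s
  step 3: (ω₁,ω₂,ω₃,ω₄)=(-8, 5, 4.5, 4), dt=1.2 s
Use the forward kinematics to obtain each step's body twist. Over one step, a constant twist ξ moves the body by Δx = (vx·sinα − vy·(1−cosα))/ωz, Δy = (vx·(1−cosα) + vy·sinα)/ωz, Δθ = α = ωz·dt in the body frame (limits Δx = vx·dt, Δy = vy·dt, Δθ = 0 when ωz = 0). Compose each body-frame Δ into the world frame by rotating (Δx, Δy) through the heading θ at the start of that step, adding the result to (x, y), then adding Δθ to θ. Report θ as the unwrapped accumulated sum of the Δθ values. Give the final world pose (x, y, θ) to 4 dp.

step 1: ξ=(vx,vy,ωz)=(-0.0625, 0.5375, 0.6641), dt=0.5 → body Δ=(-0.0749, 0.2587, 0.3320) → world pose (-0.0749, 0.2587, 0.3320)
step 2: ξ=(vx,vy,ωz)=(-0.4125, 0.3125, 0.4297), dt=1.5 → body Δ=(-0.7227, 0.2444, 0.6445) → world pose (-0.8378, 0.2541, 0.9766)
step 3: ξ=(vx,vy,ωz)=(0.1375, 0.3375, 0.9766), dt=1.2 → body Δ=(-0.0816, 0.4046, 1.1719) → world pose (-1.2187, 0.4130, 2.1484)

(-1.2187, 0.4130, 2.1484)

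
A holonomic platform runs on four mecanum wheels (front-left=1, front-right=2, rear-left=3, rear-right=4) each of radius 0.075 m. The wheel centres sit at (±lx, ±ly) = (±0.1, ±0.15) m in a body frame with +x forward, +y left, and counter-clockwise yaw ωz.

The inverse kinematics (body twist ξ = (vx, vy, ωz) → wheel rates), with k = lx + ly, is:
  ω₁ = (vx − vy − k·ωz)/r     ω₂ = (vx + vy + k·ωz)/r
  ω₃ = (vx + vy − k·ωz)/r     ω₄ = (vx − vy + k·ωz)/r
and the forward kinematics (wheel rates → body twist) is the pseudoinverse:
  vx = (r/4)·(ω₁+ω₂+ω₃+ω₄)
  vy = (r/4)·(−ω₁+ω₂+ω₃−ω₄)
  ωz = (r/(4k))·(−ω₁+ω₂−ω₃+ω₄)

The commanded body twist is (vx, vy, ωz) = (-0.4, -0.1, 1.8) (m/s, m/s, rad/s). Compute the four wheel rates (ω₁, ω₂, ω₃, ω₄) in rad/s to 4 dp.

k = lx + ly = 0.1 + 0.15 = 0.2500;  k·ωz = 0.2500·1.8 = 0.4500
ω₁ (FL) = (vx − vy − k·ωz)/r = -0.7500/0.075 = -10.0000
ω₂ (FR) = (vx + vy + k·ωz)/r = -0.0500/0.075 = -0.6667
ω₃ (RL) = (vx + vy − k·ωz)/r = -0.9500/0.075 = -12.6667
ω₄ (RR) = (vx − vy + k·ωz)/r = 0.1500/0.075 = 2.0000

(-10.0000, -0.6667, -12.6667, 2.0000)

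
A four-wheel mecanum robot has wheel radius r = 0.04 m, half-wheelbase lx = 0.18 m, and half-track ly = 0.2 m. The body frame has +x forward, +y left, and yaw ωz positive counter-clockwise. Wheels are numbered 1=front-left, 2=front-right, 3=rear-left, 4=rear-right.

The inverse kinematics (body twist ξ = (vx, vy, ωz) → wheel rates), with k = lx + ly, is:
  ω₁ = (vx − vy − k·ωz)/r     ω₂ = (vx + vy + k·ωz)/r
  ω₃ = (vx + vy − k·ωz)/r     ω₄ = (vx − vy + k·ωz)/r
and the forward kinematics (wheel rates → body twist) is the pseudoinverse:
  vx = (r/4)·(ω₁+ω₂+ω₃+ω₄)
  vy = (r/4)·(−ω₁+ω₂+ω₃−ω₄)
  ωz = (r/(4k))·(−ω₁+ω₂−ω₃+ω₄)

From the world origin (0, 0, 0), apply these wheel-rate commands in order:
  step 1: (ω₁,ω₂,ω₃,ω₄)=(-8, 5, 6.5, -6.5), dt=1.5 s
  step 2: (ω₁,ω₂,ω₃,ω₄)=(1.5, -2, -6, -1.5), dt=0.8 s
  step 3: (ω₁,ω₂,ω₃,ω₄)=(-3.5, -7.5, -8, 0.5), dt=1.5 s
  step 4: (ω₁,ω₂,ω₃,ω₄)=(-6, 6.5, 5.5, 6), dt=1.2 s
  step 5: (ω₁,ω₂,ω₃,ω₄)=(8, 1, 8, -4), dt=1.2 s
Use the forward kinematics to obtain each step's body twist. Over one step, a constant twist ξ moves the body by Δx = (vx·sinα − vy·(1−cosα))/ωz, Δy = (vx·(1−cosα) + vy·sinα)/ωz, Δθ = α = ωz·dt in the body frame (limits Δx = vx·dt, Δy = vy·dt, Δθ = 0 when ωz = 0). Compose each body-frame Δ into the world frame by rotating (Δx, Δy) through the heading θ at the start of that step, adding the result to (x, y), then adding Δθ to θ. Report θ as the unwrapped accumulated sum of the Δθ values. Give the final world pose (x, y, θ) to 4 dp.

step 1: ξ=(vx,vy,ωz)=(-0.0300, 0.2600, 0.0000), dt=1.5 → body Δ=(-0.0450, 0.3900, 0.0000) → world pose (-0.0450, 0.3900, 0.0000)
step 2: ξ=(vx,vy,ωz)=(-0.0800, -0.0800, 0.0263), dt=0.8 → body Δ=(-0.0633, -0.0647, 0.0211) → world pose (-0.1083, 0.3253, 0.0211)
step 3: ξ=(vx,vy,ωz)=(-0.1850, -0.1250, 0.1184), dt=1.5 → body Δ=(-0.2594, -0.2111, 0.1776) → world pose (-0.3633, 0.1088, 0.1987)
step 4: ξ=(vx,vy,ωz)=(0.1200, 0.1200, 0.3421), dt=1.2 → body Δ=(0.1108, 0.1691, 0.4105) → world pose (-0.2880, 0.2965, 0.6092)
step 5: ξ=(vx,vy,ωz)=(0.1300, 0.0500, -0.5000), dt=1.2 → body Δ=(0.1643, 0.0111, -0.6000) → world pose (-0.1596, 0.3996, 0.0092)

(-0.1596, 0.3996, 0.0092)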